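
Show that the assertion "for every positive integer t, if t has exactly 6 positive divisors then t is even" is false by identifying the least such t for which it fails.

t = 45

We need the least positive integer t for which t has exactly 6 positive divisors but t is odd.
For t = 12, 18, 20, 28, 32, 44 the conclusion holds.
t = 45: divisors of 45: 1, 3, 5, 9, 15, 45; 45 is odd.
So t = 45 is the smallest counterexample.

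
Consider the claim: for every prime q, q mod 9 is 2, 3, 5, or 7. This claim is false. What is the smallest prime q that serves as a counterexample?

q = 13

Check each prime q in order until the claim fails.
For q = 2, 3, 5, 7, 11 the conclusion holds.
q = 13: 13 mod 9 = 4 — not in {2, 3, 5, 7}.
So q = 13 is the smallest counterexample.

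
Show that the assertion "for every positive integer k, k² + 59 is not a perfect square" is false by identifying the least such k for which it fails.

k = 29

A counterexample is any positive integer k such that k² + 59 is a perfect square; we check each in order.
For k = 1, 2, 3, 4, …, 26, 27, 28 the conclusion holds.
k = 29: 29² + 59 = 900 = 30², a perfect square.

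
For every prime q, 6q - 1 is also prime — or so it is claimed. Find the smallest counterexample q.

q = 2: 6q - 1 = 11, prime.
q = 3: 6q - 1 = 17, prime.
q = 5: 6q - 1 = 29, prime.
q = 7: 6q - 1 = 41, prime.
q = 11: 6q - 1 = 65 = 5 × 13, not prime.

q = 11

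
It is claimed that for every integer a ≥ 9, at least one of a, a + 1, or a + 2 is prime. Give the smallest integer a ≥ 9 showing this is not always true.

We need the least integer a ≥ 9 for which a, a + 1, a + 2 are all composite.
a = 9: 11 is prime.
a = 10: 11 is prime.
a = 11: 11 is prime.
a = 12: 13 is prime.
a = 13: 13 is prime.
a = 14: 14 = 2 × 7; 15 = 3 × 5; 16 = 2 × 8 — all composite.
Hence a = 14 is a counterexample.

a = 14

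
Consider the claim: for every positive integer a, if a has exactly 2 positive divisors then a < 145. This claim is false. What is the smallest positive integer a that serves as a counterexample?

a = 149

A counterexample is any positive integer a such that a has exactly 2 positive divisors but the claim fails; we check each in order.
For a = 2, 3, 5, 7, …, 131, 137, 139 the conclusion holds.
a = 149: τ(149) = 2; 149 ≥ 145.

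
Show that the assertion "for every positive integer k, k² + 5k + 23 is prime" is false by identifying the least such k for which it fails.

k = 14

We need the least positive integer k for which k² + 5k + 23 is not prime.
For k = 1, 2, 3, 4, …, 11, 12, 13 the conclusion holds.
k = 14: k² + 5k + 23 = 289 = 17 × 17, composite.
Hence k = 14 is a counterexample.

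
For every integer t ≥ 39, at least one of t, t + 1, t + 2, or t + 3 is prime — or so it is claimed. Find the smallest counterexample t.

t = 48

Check each integer t ≥ 39 in order until t, t + 1, t + 2, t + 3 are all composite.
For t = 39, 40, 41, 42, 43, 44, 45, 46, 47 the conclusion holds.
t = 48: 48 = 2 × 24; 49 = 7 × 7; 50 = 2 × 25; 51 = 3 × 17 — all composite.
So t = 48 is the smallest counterexample.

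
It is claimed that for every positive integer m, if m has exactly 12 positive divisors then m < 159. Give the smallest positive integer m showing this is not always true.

A counterexample is any positive integer m such that m has exactly 12 positive divisors but the claim fails; we check each in order.
For m = 60, 72, 84, 90, …, 140, 150, 156 the conclusion holds.
m = 160: τ(160) = 12; 160 ≥ 159.

m = 160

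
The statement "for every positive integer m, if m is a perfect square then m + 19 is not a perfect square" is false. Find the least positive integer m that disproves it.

Check each positive integer m in order until m is a perfect square but m + 19 is a perfect square.
The first 8 eligible values, up to m = 64, all satisfy the conclusion.
m = 81: 81 = 9² and 81 + 19 = 100 = 10².

m = 81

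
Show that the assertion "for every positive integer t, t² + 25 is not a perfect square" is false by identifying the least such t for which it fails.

t = 12

We need the least positive integer t for which t² + 25 is a perfect square.
For t = 1, 2, 3, 4, …, 9, 10, 11 the conclusion holds.
t = 12: 12² + 25 = 169 = 13², a perfect square.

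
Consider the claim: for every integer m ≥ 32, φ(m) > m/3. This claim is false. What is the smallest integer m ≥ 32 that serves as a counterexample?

m = 36

A counterexample is any integer m ≥ 32 such that the claim fails; we check each in order.
m = 32: φ(32) = 16 and 32/3 = 32/3, so φ(32) > 32/3.
m = 33: φ(33) = 20 and 33/3 = 11, so φ(33) > 33/3.
m = 34: φ(34) = 16 and 34/3 = 34/3, so φ(34) > 34/3.
m = 35: φ(35) = 24 and 35/3 = 35/3, so φ(35) > 35/3.
m = 36: φ(36) = 12 and 36/3 = 12, so φ(36) ≤ 36/3.
Hence m = 36 is a counterexample.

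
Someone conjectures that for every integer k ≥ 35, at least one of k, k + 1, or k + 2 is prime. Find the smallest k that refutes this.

k = 35: 37 is prime.
k = 36: 37 is prime.
k = 37: 37 is prime.
k = 38: 38 = 2 × 19; 39 = 3 × 13; 40 = 2 × 20 — all composite.
Thus k = 38 disproves the claim, and no smaller k works.

k = 38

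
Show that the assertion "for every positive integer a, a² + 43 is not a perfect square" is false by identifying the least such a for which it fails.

A counterexample is any positive integer a such that a² + 43 is a perfect square; we check each in order.
For a = 1, 2, 3, 4, …, 18, 19, 20 the conclusion holds.
a = 21: 21² + 43 = 484 = 22², a perfect square.
So a = 21 is the smallest counterexample.

a = 21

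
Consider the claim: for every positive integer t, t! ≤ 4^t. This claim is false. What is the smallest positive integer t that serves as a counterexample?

Check each positive integer t in order until t! > 4^t.
For t = 1, 2, 3, 4, 5, 6, 7, 8 the conclusion holds.
t = 9: t! = 362880 and 4^t = 262144, so 362880 > 262144.
Hence t = 9 is a counterexample.

t = 9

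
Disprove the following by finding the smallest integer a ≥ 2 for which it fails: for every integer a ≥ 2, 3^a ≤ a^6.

a = 15

We need the least integer a ≥ 2 for which 3^a > a^6.
For a = 2, 3, 4, 5, …, 12, 13, 14 the conclusion holds.
a = 15: 3^a = 14348907 and a^6 = 11390625, so 14348907 > 11390625.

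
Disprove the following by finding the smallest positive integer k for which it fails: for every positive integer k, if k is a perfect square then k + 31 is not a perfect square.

k = 225

We need the least positive integer k for which k is a perfect square but k + 31 is a perfect square.
For k = 1, 4, 9, 16, …, 144, 169, 196 the conclusion holds.
k = 225: 225 = 15² and 225 + 31 = 256 = 16².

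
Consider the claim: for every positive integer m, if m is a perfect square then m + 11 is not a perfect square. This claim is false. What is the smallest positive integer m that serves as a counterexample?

For m = 1, 4, 9, 16 the conclusion holds.
m = 25: 25 = 5² and 25 + 11 = 36 = 6².
Hence m = 25 is a counterexample.

m = 25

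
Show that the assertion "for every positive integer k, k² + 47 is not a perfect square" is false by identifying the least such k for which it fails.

We need the least positive integer k for which k² + 47 is a perfect square.
For k = 1, 2, 3, 4, …, 20, 21, 22 the conclusion holds.
k = 23: 23² + 47 = 576 = 24², a perfect square.

k = 23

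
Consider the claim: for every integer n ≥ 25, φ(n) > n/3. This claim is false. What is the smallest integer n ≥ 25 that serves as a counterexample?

n = 30

Check each integer n ≥ 25 in order until the claim fails.
For n = 25, 26, 27, 28, 29 the conclusion holds.
n = 30: φ(30) = 8 and 30/3 = 10, so φ(30) ≤ 30/3.
Thus n = 30 disproves the claim, and no smaller n works.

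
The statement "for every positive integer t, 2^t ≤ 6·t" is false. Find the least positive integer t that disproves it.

We need the least positive integer t for which 2^t > 6·t.
t = 1: 2^t = 2 and 6·t = 6, so 2 ≤ 6.
t = 2: 2^t = 4 and 6·t = 12, so 4 ≤ 12.
t = 3: 2^t = 8 and 6·t = 18, so 8 ≤ 18.
t = 4: 2^t = 16 and 6·t = 24, so 16 ≤ 24.
t = 5: 2^t = 32 and 6·t = 30, so 32 > 30.
So t = 5 is the smallest counterexample.

t = 5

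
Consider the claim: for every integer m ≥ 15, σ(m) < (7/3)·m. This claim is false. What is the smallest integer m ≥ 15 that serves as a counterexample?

m = 24

A counterexample is any integer m ≥ 15 such that the claim fails; we check each in order.
For m = 15, 16, 17, 18, 19, 20, 21, 22, 23 the conclusion holds.
m = 24: σ(24) = 60; 60 ≥ 56.
Hence m = 24 is a counterexample.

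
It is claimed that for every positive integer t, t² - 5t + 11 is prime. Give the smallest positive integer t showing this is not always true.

t = 1: t² - 5t + 11 = 7, prime.
t = 2: t² - 5t + 11 = 5, prime.
t = 3: t² - 5t + 11 = 5, prime.
t = 4: t² - 5t + 11 = 7, prime.
t = 5: t² - 5t + 11 = 11, prime.
t = 6: t² - 5t + 11 = 17, prime.
t = 7: t² - 5t + 11 = 25 = 5 × 5, composite.
Hence t = 7 is a counterexample.

t = 7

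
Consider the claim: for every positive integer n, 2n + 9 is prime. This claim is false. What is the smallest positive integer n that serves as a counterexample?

n = 3

A counterexample is any positive integer n such that 2n + 9 is not prime; we check each in order.
For n = 1, 2 the conclusion holds.
n = 3: 2n + 9 = 15 = 3 × 5, composite.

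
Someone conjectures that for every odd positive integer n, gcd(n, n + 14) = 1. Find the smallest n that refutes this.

n = 7

For n = 1, 3, 5 the conclusion holds.
n = 7: gcd(7, 21) = 7.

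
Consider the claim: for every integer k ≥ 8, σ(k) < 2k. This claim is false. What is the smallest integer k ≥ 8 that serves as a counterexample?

Check each integer k ≥ 8 in order until the claim fails.
For k = 8, 9, 10, 11 the conclusion holds.
k = 12: σ(12) = 28; 28 ≥ 24.
Hence k = 12 is a counterexample.

k = 12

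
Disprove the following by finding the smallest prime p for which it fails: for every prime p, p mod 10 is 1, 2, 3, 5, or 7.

Check each prime p in order until the claim fails.
p = 2: 2 mod 10 = 2.
p = 3: 3 mod 10 = 3.
p = 5: 5 mod 10 = 5.
p = 7: 7 mod 10 = 7.
p = 11: 11 mod 10 = 1.
p = 13: 13 mod 10 = 3.
p = 17: 17 mod 10 = 7.
p = 19: 19 mod 10 = 9 — not in {1, 2, 3, 5, 7}.

p = 19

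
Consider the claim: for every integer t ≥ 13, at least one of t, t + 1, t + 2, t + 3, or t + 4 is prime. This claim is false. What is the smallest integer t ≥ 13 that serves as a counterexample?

t = 24

A counterexample is any integer t ≥ 13 such that t, t + 1, t + 2, t + 3, t + 4 are all composite; we check each in order.
The first 11 eligible values, up to t = 23, all satisfy the conclusion.
t = 24: 24 = 2 × 12; 25 = 5 × 5; 26 = 2 × 13; 27 = 3 × 9; 28 = 2 × 14 — all composite.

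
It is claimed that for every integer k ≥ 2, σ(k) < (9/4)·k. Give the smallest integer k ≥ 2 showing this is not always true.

k = 12

For k = 2, 3, 4, 5, 6, 7, 8, 9, 10, 11 the conclusion holds.
k = 12: σ(12) = 28; 28 ≥ 27.
Thus k = 12 disproves the claim, and no smaller k works.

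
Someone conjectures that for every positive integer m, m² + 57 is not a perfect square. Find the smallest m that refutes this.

m = 8

A counterexample is any positive integer m such that m² + 57 is a perfect square; we check each in order.
The first 7 eligible values, up to m = 7, all satisfy the conclusion.
m = 8: 8² + 57 = 121 = 11², a perfect square.
Thus m = 8 disproves the claim, and no smaller m works.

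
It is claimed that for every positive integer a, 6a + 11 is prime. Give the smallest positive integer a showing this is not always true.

We need the least positive integer a for which 6a + 11 is not prime.
For a = 1, 2, 3 the conclusion holds.
a = 4: 6a + 11 = 35 = 5 × 7, composite.
Thus a = 4 disproves the claim, and no smaller a works.

a = 4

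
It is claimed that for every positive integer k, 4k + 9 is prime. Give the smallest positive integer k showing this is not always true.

For k = 1, 2 the conclusion holds.
k = 3: 4k + 9 = 21 = 3 × 7, composite.

k = 3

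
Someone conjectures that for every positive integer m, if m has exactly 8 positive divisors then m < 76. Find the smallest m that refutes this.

m = 78

A counterexample is any positive integer m such that m has exactly 8 positive divisors but the claim fails; we check each in order.
The first 8 eligible values, up to m = 70, all satisfy the conclusion.
m = 78: τ(78) = 8; 78 ≥ 76.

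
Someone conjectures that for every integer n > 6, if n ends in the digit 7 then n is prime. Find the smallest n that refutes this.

A counterexample is any integer n > 6 such that n ends in the digit 7 but n is not prime; we check each in order.
n = 7: 7 ends in 7 and is prime.
n = 17: 17 ends in 7 and is prime.
n = 27: 27 ends in 7; 27 = 3 × 9, composite.
Hence n = 27 is a counterexample.

n = 27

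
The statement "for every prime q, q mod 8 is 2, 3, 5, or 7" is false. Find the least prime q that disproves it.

Check each prime q in order until the claim fails.
q = 2: 2 mod 8 = 2.
q = 3: 3 mod 8 = 3.
q = 5: 5 mod 8 = 5.
q = 7: 7 mod 8 = 7.
q = 11: 11 mod 8 = 3.
q = 13: 13 mod 8 = 5.
q = 17: 17 mod 8 = 1 — not in {2, 3, 5, 7}.

q = 17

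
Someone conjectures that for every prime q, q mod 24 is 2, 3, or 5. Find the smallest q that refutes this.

q = 7

For q = 2, 3, 5 the conclusion holds.
q = 7: 7 mod 24 = 7 — not in {2, 3, 5}.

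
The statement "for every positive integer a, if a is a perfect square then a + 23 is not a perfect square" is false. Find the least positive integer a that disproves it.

a = 121

Check each positive integer a in order until a is a perfect square but a + 23 is a perfect square.
The first 10 eligible values, up to a = 100, all satisfy the conclusion.
a = 121: 121 = 11² and 121 + 23 = 144 = 12².
So a = 121 is the smallest counterexample.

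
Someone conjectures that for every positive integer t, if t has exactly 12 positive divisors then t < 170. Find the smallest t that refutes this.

For t = 60, 72, 84, 90, …, 150, 156, 160 the conclusion holds.
t = 198: τ(198) = 12; 198 ≥ 170.

t = 198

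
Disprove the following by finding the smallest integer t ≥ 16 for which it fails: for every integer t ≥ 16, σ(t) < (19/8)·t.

t = 24

We need the least integer t ≥ 16 for which the claim fails.
The first 8 eligible values, up to t = 23, all satisfy the conclusion.
t = 24: σ(24) = 60; 60 ≥ 57.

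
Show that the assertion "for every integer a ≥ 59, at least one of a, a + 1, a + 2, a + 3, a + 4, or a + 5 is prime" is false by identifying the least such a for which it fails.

a = 90

For a = 59, 60, 61, 62, …, 87, 88, 89 the conclusion holds.
a = 90: 90 = 2 × 45; 91 = 7 × 13; 92 = 2 × 46; 93 = 3 × 31; 94 = 2 × 47; 95 = 5 × 19 — all composite.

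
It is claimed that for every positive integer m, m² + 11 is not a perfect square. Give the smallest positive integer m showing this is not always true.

m = 5

The first 4 eligible values, up to m = 4, all satisfy the conclusion.
m = 5: 5² + 11 = 36 = 6², a perfect square.
So m = 5 is the smallest counterexample.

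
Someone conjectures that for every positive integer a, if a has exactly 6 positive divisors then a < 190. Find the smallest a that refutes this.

a = 207

For a = 12, 18, 20, 28, …, 172, 175, 188 the conclusion holds.
a = 207: τ(207) = 6; 207 ≥ 190.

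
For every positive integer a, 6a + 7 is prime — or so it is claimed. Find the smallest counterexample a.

a = 3

For a = 1, 2 the conclusion holds.
a = 3: 6a + 7 = 25 = 5 × 5, composite.
Hence a = 3 is a counterexample.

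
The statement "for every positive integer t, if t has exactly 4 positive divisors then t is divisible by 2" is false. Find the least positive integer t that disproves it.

Check each positive integer t in order until t has exactly 4 positive divisors but t is not divisible by 2.
For t = 6, 8, 10, 14 the conclusion holds.
t = 15: τ(15) = 4; 15 mod 2 = 1.
Thus t = 15 disproves the claim, and no smaller t works.

t = 15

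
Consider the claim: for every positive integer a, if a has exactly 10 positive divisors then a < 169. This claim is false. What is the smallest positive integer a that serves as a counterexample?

a = 176

Check each positive integer a in order until a has exactly 10 positive divisors but the claim fails.
The first 4 eligible values, up to a = 162, all satisfy the conclusion.
a = 176: τ(176) = 10; 176 ≥ 169.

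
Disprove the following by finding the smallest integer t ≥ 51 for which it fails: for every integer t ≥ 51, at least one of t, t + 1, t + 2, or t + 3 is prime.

t = 54

A counterexample is any integer t ≥ 51 such that t, t + 1, t + 2, t + 3 are all composite; we check each in order.
For t = 51, 52, 53 the conclusion holds.
t = 54: 54 = 2 × 27; 55 = 5 × 11; 56 = 2 × 28; 57 = 3 × 19 — all composite.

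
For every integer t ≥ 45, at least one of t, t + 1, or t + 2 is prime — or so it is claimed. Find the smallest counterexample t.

t = 45: 47 is prime.
t = 46: 47 is prime.
t = 47: 47 is prime.
t = 48: 48 = 2 × 24; 49 = 7 × 7; 50 = 2 × 25 — all composite.
Thus t = 48 disproves the claim, and no smaller t works.

t = 48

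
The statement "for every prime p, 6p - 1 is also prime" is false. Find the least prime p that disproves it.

p = 11

Check each prime p in order until 6p - 1 is not prime.
p = 2: 6p - 1 = 11, prime.
p = 3: 6p - 1 = 17, prime.
p = 5: 6p - 1 = 29, prime.
p = 7: 6p - 1 = 41, prime.
p = 11: 6p - 1 = 65 = 5 × 13, not prime.
So p = 11 is the smallest counterexample.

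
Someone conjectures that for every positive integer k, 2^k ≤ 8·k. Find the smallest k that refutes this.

k = 6

We need the least positive integer k for which 2^k > 8·k.
k = 1: 2^k = 2 and 8·k = 8, so 2 ≤ 8.
k = 2: 2^k = 4 and 8·k = 16, so 4 ≤ 16.
k = 3: 2^k = 8 and 8·k = 24, so 8 ≤ 24.
k = 4: 2^k = 16 and 8·k = 32, so 16 ≤ 32.
k = 5: 2^k = 32 and 8·k = 40, so 32 ≤ 40.
k = 6: 2^k = 64 and 8·k = 48, so 64 > 48.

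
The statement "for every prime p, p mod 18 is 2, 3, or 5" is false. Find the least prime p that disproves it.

Check each prime p in order until the claim fails.
For p = 2, 3, 5 the conclusion holds.
p = 7: 7 mod 18 = 7 — not in {2, 3, 5}.
So p = 7 is the smallest counterexample.

p = 7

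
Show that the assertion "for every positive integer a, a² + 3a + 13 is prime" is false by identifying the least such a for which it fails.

Check each positive integer a in order until a² + 3a + 13 is not prime.
For a = 1, 2, 3, 4, 5, 6, 7, 8 the conclusion holds.
a = 9: a² + 3a + 13 = 121 = 11 × 11, composite.

a = 9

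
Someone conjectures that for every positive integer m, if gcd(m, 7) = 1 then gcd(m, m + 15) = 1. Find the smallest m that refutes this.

m = 3

m = 1: gcd(1, 16) = 1.
m = 2: gcd(2, 17) = 1.
m = 3: gcd(3, 18) = 3.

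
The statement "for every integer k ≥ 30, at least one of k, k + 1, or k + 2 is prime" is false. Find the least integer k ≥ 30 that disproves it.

k = 32

Check each integer k ≥ 30 in order until k, k + 1, k + 2 are all composite.
For k = 30, 31 the conclusion holds.
k = 32: 32 = 2 × 16; 33 = 3 × 11; 34 = 2 × 17 — all composite.
So k = 32 is the smallest counterexample.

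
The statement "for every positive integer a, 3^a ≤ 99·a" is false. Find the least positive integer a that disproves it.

A counterexample is any positive integer a such that 3^a > 99·a; we check each in order.
For a = 1, 2, 3, 4, 5 the conclusion holds.
a = 6: 3^a = 729 and 99·a = 594, so 729 > 594.
Hence a = 6 is a counterexample.

a = 6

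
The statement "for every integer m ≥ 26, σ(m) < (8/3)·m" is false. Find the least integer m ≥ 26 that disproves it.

m = 60

Check each integer m ≥ 26 in order until the claim fails.
The first 34 eligible values, up to m = 59, all satisfy the conclusion.
m = 60: σ(60) = 168; 168 ≥ 160.
Hence m = 60 is a counterexample.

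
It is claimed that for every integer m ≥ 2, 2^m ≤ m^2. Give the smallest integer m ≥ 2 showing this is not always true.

m = 5

m = 2: 2^m = 4 and m^2 = 4, so 4 ≤ 4.
m = 3: 2^m = 8 and m^2 = 9, so 8 ≤ 9.
m = 4: 2^m = 16 and m^2 = 16, so 16 ≤ 16.
m = 5: 2^m = 32 and m^2 = 25, so 32 > 25.
So m = 5 is the smallest counterexample.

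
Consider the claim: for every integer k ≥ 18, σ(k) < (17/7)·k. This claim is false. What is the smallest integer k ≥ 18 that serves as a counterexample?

k = 24

We need the least integer k ≥ 18 for which the claim fails.
For k = 18, 19, 20, 21, 22, 23 the conclusion holds.
k = 24: σ(24) = 60; 60 ≥ 408/7.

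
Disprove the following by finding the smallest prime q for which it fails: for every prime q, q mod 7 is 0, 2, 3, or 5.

A counterexample is any prime q such that the claim fails; we check each in order.
q = 2: 2 mod 7 = 2.
q = 3: 3 mod 7 = 3.
q = 5: 5 mod 7 = 5.
q = 7: 7 mod 7 = 0.
q = 11: 11 mod 7 = 4 — not in {0, 2, 3, 5}.
Hence q = 11 is a counterexample.

q = 11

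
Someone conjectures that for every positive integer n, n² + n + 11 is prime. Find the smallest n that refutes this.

We need the least positive integer n for which n² + n + 11 is not prime.
For n = 1, 2, 3, 4, 5, 6, 7, 8, 9 the conclusion holds.
n = 10: n² + n + 11 = 121 = 11 × 11, composite.
So n = 10 is the smallest counterexample.

n = 10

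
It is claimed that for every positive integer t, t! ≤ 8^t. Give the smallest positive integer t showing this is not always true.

t = 20

For t = 1, 2, 3, 4, …, 17, 18, 19 the conclusion holds.
t = 20: t! = 2432902008176640000 and 8^t = 1152921504606846976, so 2432902008176640000 > 1152921504606846976.
So t = 20 is the smallest counterexample.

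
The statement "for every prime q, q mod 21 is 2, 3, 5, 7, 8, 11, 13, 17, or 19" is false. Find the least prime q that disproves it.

q = 31

For q = 2, 3, 5, 7, 11, 13, 17, 19, 23, 29 the conclusion holds.
q = 31: 31 mod 21 = 10 — not in {2, 3, 5, 7, 8, 11, 13, 17, 19}.
So q = 31 is the smallest counterexample.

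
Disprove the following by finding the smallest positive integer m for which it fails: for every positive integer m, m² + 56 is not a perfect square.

m = 5

Check each positive integer m in order until m² + 56 is a perfect square.
The first 4 eligible values, up to m = 4, all satisfy the conclusion.
m = 5: 5² + 56 = 81 = 9², a perfect square.
Thus m = 5 disproves the claim, and no smaller m works.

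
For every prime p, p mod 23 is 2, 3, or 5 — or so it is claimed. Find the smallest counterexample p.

We need the least prime p for which the claim fails.
For p = 2, 3, 5 the conclusion holds.
p = 7: 7 mod 23 = 7 — not in {2, 3, 5}.

p = 7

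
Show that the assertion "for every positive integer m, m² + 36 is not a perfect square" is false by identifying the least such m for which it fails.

Check each positive integer m in order until m² + 36 is a perfect square.
For m = 1, 2, 3, 4, 5, 6, 7 the conclusion holds.
m = 8: 8² + 36 = 100 = 10², a perfect square.

m = 8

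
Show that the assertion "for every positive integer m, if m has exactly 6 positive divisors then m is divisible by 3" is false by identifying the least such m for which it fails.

m = 20

m = 12: τ(12) = 6; 12 mod 3 = 0.
m = 18: τ(18) = 6; 18 mod 3 = 0.
m = 20: τ(20) = 6; 20 mod 3 = 2.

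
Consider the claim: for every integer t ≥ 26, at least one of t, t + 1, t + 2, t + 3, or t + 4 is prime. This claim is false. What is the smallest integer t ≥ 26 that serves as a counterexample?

For t = 26, 27, 28, 29, 30, 31 the conclusion holds.
t = 32: 32 = 2 × 16; 33 = 3 × 11; 34 = 2 × 17; 35 = 5 × 7; 36 = 2 × 18 — all composite.
Hence t = 32 is a counterexample.

t = 32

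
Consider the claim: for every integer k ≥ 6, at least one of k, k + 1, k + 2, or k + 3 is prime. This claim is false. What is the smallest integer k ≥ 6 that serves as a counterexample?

k = 24

For k = 6, 7, 8, 9, …, 21, 22, 23 the conclusion holds.
k = 24: 24 = 2 × 12; 25 = 5 × 5; 26 = 2 × 13; 27 = 3 × 9 — all composite.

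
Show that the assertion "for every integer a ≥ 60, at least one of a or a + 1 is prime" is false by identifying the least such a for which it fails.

We need the least integer a ≥ 60 for which a, a + 1 are both composite.
For a = 60, 61 the conclusion holds.
a = 62: 62 = 2 × 31; 63 = 3 × 21 — both composite.
Hence a = 62 is a counterexample.

a = 62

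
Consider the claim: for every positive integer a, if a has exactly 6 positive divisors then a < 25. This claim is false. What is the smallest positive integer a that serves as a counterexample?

a = 28

a = 12: τ(12) = 6; 12 < 25.
a = 18: τ(18) = 6; 18 < 25.
a = 20: τ(20) = 6; 20 < 25.
a = 28: τ(28) = 6; 28 ≥ 25.
Thus a = 28 disproves the claim, and no smaller a works.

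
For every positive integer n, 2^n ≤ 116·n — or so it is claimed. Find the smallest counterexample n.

Check each positive integer n in order until 2^n > 116·n.
The first 10 eligible values, up to n = 10, all satisfy the conclusion.
n = 11: 2^n = 2048 and 116·n = 1276, so 2048 > 1276.

n = 11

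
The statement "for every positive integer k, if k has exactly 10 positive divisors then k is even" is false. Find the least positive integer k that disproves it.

k = 405

Check each positive integer k in order until k has exactly 10 positive divisors but k is odd.
For k = 48, 80, 112, 162, 176, 208, 272, 304, 368 the conclusion holds.
k = 405: divisors of 405: 10 divisors; 405 is odd.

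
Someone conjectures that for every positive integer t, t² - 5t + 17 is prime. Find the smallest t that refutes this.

t = 13

The first 12 eligible values, up to t = 12, all satisfy the conclusion.
t = 13: t² - 5t + 17 = 121 = 11 × 11, composite.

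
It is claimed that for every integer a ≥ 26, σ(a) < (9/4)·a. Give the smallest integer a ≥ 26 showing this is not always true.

a = 30

For a = 26, 27, 28, 29 the conclusion holds.
a = 30: σ(30) = 72; 72 ≥ 135/2.
Thus a = 30 disproves the claim, and no smaller a works.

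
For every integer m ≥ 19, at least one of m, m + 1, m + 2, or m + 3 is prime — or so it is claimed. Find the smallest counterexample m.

m = 24

For m = 19, 20, 21, 22, 23 the conclusion holds.
m = 24: 24 = 2 × 12; 25 = 5 × 5; 26 = 2 × 13; 27 = 3 × 9 — all composite.
Hence m = 24 is a counterexample.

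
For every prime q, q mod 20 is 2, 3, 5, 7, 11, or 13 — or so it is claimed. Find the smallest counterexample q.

q = 17

A counterexample is any prime q such that the claim fails; we check each in order.
For q = 2, 3, 5, 7, 11, 13 the conclusion holds.
q = 17: 17 mod 20 = 17 — not in {2, 3, 5, 7, 11, 13}.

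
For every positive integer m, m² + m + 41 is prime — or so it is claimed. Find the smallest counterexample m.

Check each positive integer m in order until m² + m + 41 is not prime.
The first 39 eligible values, up to m = 39, all satisfy the conclusion.
m = 40: m² + m + 41 = 1681 = 41 × 41, composite.

m = 40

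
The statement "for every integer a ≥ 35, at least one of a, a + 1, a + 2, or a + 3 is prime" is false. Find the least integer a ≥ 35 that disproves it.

Check each integer a ≥ 35 in order until a, a + 1, a + 2, a + 3 are all composite.
For a = 35, 36, 37, 38, …, 45, 46, 47 the conclusion holds.
a = 48: 48 = 2 × 24; 49 = 7 × 7; 50 = 2 × 25; 51 = 3 × 17 — all composite.
Hence a = 48 is a counterexample.

a = 48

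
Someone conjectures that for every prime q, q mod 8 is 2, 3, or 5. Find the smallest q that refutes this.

A counterexample is any prime q such that the claim fails; we check each in order.
q = 2: 2 mod 8 = 2.
q = 3: 3 mod 8 = 3.
q = 5: 5 mod 8 = 5.
q = 7: 7 mod 8 = 7 — not in {2, 3, 5}.
Thus q = 7 disproves the claim, and no smaller q works.

q = 7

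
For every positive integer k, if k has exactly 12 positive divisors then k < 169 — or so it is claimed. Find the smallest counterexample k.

For k = 60, 72, 84, 90, …, 150, 156, 160 the conclusion holds.
k = 198: τ(198) = 12; 198 ≥ 169.
So k = 198 is the smallest counterexample.

k = 198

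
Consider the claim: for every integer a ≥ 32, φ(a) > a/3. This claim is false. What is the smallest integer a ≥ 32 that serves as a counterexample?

a = 36

For a = 32, 33, 34, 35 the conclusion holds.
a = 36: φ(36) = 12 and 36/3 = 12, so φ(36) ≤ 36/3.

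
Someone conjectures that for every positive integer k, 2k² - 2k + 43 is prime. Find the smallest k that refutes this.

A counterexample is any positive integer k such that 2k² - 2k + 43 is not prime; we check each in order.
For k = 1, 2 the conclusion holds.
k = 3: 2k² - 2k + 43 = 55 = 5 × 11, composite.
So k = 3 is the smallest counterexample.

k = 3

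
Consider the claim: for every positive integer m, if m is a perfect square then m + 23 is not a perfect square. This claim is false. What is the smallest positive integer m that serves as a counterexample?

m = 121

For m = 1, 4, 9, 16, 25, 36, 49, 64, 81, 100 the conclusion holds.
m = 121: 121 = 11² and 121 + 23 = 144 = 12².
So m = 121 is the smallest counterexample.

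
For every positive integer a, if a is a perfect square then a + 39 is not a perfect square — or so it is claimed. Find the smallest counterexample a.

a = 25

We need the least positive integer a for which a is a perfect square but a + 39 is a perfect square.
The first 4 eligible values, up to a = 16, all satisfy the conclusion.
a = 25: 25 = 5² and 25 + 39 = 64 = 8².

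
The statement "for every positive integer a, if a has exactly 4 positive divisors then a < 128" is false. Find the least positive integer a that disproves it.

a = 129

Check each positive integer a in order until a has exactly 4 positive divisors but the claim fails.
For a = 6, 8, 10, 14, …, 122, 123, 125 the conclusion holds.
a = 129: τ(129) = 4; 129 ≥ 128.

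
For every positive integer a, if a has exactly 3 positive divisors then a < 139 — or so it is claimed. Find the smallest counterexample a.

We need the least positive integer a for which a has exactly 3 positive divisors but the claim fails.
The first 5 eligible values, up to a = 121, all satisfy the conclusion.
a = 169: τ(169) = 3; 169 ≥ 139.
So a = 169 is the smallest counterexample.

a = 169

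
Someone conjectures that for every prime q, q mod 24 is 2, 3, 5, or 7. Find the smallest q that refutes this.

For q = 2, 3, 5, 7 the conclusion holds.
q = 11: 11 mod 24 = 11 — not in {2, 3, 5, 7}.

q = 11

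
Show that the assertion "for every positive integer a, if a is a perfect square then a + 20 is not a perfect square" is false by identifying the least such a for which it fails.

For a = 1, 4, 9 the conclusion holds.
a = 16: 16 = 4² and 16 + 20 = 36 = 6².
So a = 16 is the smallest counterexample.

a = 16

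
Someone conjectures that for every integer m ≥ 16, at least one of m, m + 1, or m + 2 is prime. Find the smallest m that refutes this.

m = 20

Check each integer m ≥ 16 in order until m, m + 1, m + 2 are all composite.
For m = 16, 17, 18, 19 the conclusion holds.
m = 20: 20 = 2 × 10; 21 = 3 × 7; 22 = 2 × 11 — all composite.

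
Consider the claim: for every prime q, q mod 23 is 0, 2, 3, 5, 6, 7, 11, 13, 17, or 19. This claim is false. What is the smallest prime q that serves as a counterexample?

Check each prime q in order until the claim fails.
The first 10 eligible values, up to q = 29, all satisfy the conclusion.
q = 31: 31 mod 23 = 8 — not in {0, 2, 3, 5, 6, 7, 11, 13, 17, 19}.
So q = 31 is the smallest counterexample.

q = 31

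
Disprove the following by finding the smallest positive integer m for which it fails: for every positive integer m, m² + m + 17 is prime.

Check each positive integer m in order until m² + m + 17 is not prime.
The first 15 eligible values, up to m = 15, all satisfy the conclusion.
m = 16: m² + m + 17 = 289 = 17 × 17, composite.
Thus m = 16 disproves the claim, and no smaller m works.

m = 16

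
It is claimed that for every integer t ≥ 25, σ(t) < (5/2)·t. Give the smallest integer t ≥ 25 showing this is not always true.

For t = 25, 26, 27, 28, …, 33, 34, 35 the conclusion holds.
t = 36: σ(36) = 91; 91 ≥ 90.

t = 36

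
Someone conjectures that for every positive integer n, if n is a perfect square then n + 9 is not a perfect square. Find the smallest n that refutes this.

n = 16

A counterexample is any positive integer n such that n is a perfect square but n + 9 is a perfect square; we check each in order.
n = 1: 1 + 9 = 10, not a perfect square.
n = 4: 4 + 9 = 13, not a perfect square.
n = 9: 9 + 9 = 18, not a perfect square.
n = 16: 16 = 4² and 16 + 9 = 25 = 5².
So n = 16 is the smallest counterexample.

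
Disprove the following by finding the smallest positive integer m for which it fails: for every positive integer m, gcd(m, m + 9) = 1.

Check each positive integer m in order until gcd(m, m + 9) > 1.
m = 1: gcd(1, 10) = 1.
m = 2: gcd(2, 11) = 1.
m = 3: gcd(3, 12) = 3.

m = 3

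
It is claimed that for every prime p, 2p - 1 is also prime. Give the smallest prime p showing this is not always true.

p = 5

p = 2: 2p - 1 = 3, prime.
p = 3: 2p - 1 = 5, prime.
p = 5: 2p - 1 = 9 = 3 × 3, not prime.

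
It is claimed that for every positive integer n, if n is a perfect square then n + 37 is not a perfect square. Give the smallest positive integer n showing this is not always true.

A counterexample is any positive integer n such that n is a perfect square but n + 37 is a perfect square; we check each in order.
For n = 1, 4, 9, 16, …, 225, 256, 289 the conclusion holds.
n = 324: 324 = 18² and 324 + 37 = 361 = 19².
Thus n = 324 disproves the claim, and no smaller n works.

n = 324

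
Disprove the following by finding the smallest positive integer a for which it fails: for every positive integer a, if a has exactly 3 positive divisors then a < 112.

The first 4 eligible values, up to a = 49, all satisfy the conclusion.
a = 121: τ(121) = 3; 121 ≥ 112.
Hence a = 121 is a counterexample.

a = 121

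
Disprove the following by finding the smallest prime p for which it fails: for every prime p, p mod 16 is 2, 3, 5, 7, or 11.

p = 13

A counterexample is any prime p such that the claim fails; we check each in order.
For p = 2, 3, 5, 7, 11 the conclusion holds.
p = 13: 13 mod 16 = 13 — not in {2, 3, 5, 7, 11}.
Thus p = 13 disproves the claim, and no smaller p works.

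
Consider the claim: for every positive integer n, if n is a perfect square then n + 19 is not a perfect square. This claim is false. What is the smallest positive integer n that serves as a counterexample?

We need the least positive integer n for which n is a perfect square but n + 19 is a perfect square.
n = 1: 1 + 19 = 20, not a perfect square.
n = 4: 4 + 19 = 23, not a perfect square.
n = 9: 9 + 19 = 28, not a perfect square.
n = 16: 16 + 19 = 35, not a perfect square.
n = 25: 25 + 19 = 44, not a perfect square.
n = 36: 36 + 19 = 55, not a perfect square.
n = 49: 49 + 19 = 68, not a perfect square.
n = 64: 64 + 19 = 83, not a perfect square.
n = 81: 81 = 9² and 81 + 19 = 100 = 10².

n = 81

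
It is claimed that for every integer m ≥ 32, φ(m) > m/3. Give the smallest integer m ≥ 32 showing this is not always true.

A counterexample is any integer m ≥ 32 such that the claim fails; we check each in order.
For m = 32, 33, 34, 35 the conclusion holds.
m = 36: φ(36) = 12 and 36/3 = 12, so φ(36) ≤ 36/3.

m = 36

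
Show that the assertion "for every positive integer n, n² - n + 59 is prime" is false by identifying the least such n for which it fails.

Check each positive integer n in order until n² - n + 59 is not prime.
n = 1: n² - n + 59 = 59, prime.
n = 2: n² - n + 59 = 61, prime.
n = 3: n² - n + 59 = 65 = 5 × 13, composite.

n = 3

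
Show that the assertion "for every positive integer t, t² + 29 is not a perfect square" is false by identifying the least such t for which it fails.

t = 14

For t = 1, 2, 3, 4, …, 11, 12, 13 the conclusion holds.
t = 14: 14² + 29 = 225 = 15², a perfect square.
Thus t = 14 disproves the claim, and no smaller t works.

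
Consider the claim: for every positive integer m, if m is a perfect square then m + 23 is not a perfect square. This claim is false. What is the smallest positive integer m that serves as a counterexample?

m = 121

A counterexample is any positive integer m such that m is a perfect square but m + 23 is a perfect square; we check each in order.
For m = 1, 4, 9, 16, 25, 36, 49, 64, 81, 100 the conclusion holds.
m = 121: 121 = 11² and 121 + 23 = 144 = 12².
So m = 121 is the smallest counterexample.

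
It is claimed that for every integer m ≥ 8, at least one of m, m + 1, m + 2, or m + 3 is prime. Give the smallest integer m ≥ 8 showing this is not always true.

A counterexample is any integer m ≥ 8 such that m, m + 1, m + 2, m + 3 are all composite; we check each in order.
For m = 8, 9, 10, 11, …, 21, 22, 23 the conclusion holds.
m = 24: 24 = 2 × 12; 25 = 5 × 5; 26 = 2 × 13; 27 = 3 × 9 — all composite.
So m = 24 is the smallest counterexample.

m = 24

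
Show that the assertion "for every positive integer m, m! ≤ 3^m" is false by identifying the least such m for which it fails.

m = 7

Check each positive integer m in order until m! > 3^m.
m = 1: m! = 1 and 3^m = 3, so 1 ≤ 3.
m = 2: m! = 2 and 3^m = 9, so 2 ≤ 9.
m = 3: m! = 6 and 3^m = 27, so 6 ≤ 27.
m = 4: m! = 24 and 3^m = 81, so 24 ≤ 81.
m = 5: m! = 120 and 3^m = 243, so 120 ≤ 243.
m = 6: m! = 720 and 3^m = 729, so 720 ≤ 729.
m = 7: m! = 5040 and 3^m = 2187, so 5040 > 2187.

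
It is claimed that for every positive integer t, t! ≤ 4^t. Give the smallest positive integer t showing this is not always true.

The first 8 eligible values, up to t = 8, all satisfy the conclusion.
t = 9: t! = 362880 and 4^t = 262144, so 362880 > 262144.

t = 9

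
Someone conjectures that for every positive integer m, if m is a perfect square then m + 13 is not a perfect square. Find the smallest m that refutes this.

m = 36

A counterexample is any positive integer m such that m is a perfect square but m + 13 is a perfect square; we check each in order.
For m = 1, 4, 9, 16, 25 the conclusion holds.
m = 36: 36 = 6² and 36 + 13 = 49 = 7².
So m = 36 is the smallest counterexample.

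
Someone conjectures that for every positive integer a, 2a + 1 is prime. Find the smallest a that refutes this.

a = 4

For a = 1, 2, 3 the conclusion holds.
a = 4: 2a + 1 = 9 = 3 × 3, composite.
Thus a = 4 disproves the claim, and no smaller a works.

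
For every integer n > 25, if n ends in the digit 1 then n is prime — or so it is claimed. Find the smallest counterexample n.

Check each integer n > 25 in order until n ends in the digit 1 but n is not prime.
n = 31: 31 ends in 1 and is prime.
n = 41: 41 ends in 1 and is prime.
n = 51: 51 ends in 1; 51 = 3 × 17, composite.
So n = 51 is the smallest counterexample.

n = 51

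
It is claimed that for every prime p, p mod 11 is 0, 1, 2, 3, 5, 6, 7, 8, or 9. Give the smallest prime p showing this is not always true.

p = 37

We need the least prime p for which the claim fails.
For p = 2, 3, 5, 7, …, 23, 29, 31 the conclusion holds.
p = 37: 37 mod 11 = 4 — not in {0, 1, 2, 3, 5, 6, 7, 8, 9}.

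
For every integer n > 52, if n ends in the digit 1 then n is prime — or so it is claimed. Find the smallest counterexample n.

A counterexample is any integer n > 52 such that n ends in the digit 1 but n is not prime; we check each in order.
For n = 61, 71 the conclusion holds.
n = 81: 81 ends in 1; 81 = 3 × 27, composite.

n = 81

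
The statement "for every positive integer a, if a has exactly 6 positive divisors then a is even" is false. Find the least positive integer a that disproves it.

Check each positive integer a in order until a has exactly 6 positive divisors but a is odd.
For a = 12, 18, 20, 28, 32, 44 the conclusion holds.
a = 45: divisors of 45: 1, 3, 5, 9, 15, 45; 45 is odd.
Hence a = 45 is a counterexample.

a = 45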